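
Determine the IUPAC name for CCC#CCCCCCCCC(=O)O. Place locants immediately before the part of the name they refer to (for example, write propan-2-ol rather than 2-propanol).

The longest chain bearing the –COOH group and the multiple bond is 12 carbons long (dodecane).
The highest-priority functional group is a carboxylic acid (terminal –COOH), so the name ends in -oic acid.
A C≡C triple bond in the chain gives the infix -yne-.
The numbering direction is chosen so that the carboxylic acid carbon is C-1 by definition.
This places the triple bond between C-9 and C-10.
Putting it together: dodec-9-ynoic acid.

dodec-9-ynoic acid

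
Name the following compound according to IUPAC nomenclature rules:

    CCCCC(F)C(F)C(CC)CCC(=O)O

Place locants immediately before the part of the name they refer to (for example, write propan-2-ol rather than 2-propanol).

4-ethyl-5,6-difluorodecanoic acid

The longest carbon chain that includes the –COOH group has 10 carbons, so the parent hydride is decane.
The highest-priority functional group is a carboxylic acid (terminal –COOH), so the name ends in -oic acid.
Choose the numbering such that the carboxylic acid carbon is C-1 by definition.
With this numbering: an ethyl group at C-4; fluoro groups at C-5 and C-6.
Prefixes are listed alphabetically: ethyl, fluoro.
The name is 4-ethyl-5,6-difluorodecanoic acid.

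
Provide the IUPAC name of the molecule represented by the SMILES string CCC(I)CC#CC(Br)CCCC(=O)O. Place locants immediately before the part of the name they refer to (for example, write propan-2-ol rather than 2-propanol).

Counting along the main chain through the –COOH group and the multiple bond gives 11 carbons: the parent is undecane.
The principal characteristic group is a carboxylic acid (terminal –COOH), named with the suffix -oic acid.
There is one C≡C triple bond, indicated by the ending -yne.
Number the chain so that the carboxylic acid carbon is C-1 by definition.
That gives the triple bond between C-6 and C-7; a bromo group at C-5; an iodo group at C-9.
The substituents are ordered alphabetically, ignoring any di-/tri- multipliers.
Assembling the pieces gives 5-bromo-9-iodoundec-6-ynoic acid.

5-bromo-9-iodoundec-6-ynoic acid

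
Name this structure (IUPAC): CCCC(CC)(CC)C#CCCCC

4,4-diethyldec-5-yne

Counting along the main chain through the multiple bond gives 10 carbons: the parent is decane.
A C≡C triple bond in the chain gives the infix -yne-.
Choose the numbering such that the substituent locant set {4,4} is lower than {7,7} at the first point of difference.
This places the triple bond between C-5 and C-6; two ethyl groups at C-4.
Putting it together: 4,4-diethyldec-5-yne.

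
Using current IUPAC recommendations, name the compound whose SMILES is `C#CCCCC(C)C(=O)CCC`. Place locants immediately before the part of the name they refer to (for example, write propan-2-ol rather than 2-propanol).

5-methyldec-9-yn-4-one

The longest carbon chain that includes the carbonyl and the multiple bond has 10 carbons, so the parent hydride is decane.
The principal characteristic group is a ketone (C=O on an internal carbon), named with the suffix -one.
The chain contains a C≡C triple bond, so the unsaturation ending is -yne.
The numbering direction is chosen so that numbering from this end puts the carbonyl group at C-4 rather than C-7.
With this numbering: the carbonyl at C-4; the triple bond between C-9 and C-10; a methyl group at C-5.
Putting it together: 5-methyldec-9-yn-4-one.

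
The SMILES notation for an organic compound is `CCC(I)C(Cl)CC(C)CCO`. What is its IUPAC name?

The longest chain bearing the –OH group is 8 carbons long (octane).
The principal characteristic group is an alcohol (–OH), named with the suffix -ol.
The numbering direction is chosen so that numbering from this end puts the hydroxyl group at C-1 rather than C-8.
That gives the hydroxyl at C-1; a chloro group at C-5; an iodo group at C-6; a methyl group at C-3.
The substituents are ordered alphabetically, ignoring any di-/tri- multipliers.
The name is 5-chloro-6-iodo-3-methyloctan-1-ol.

5-chloro-6-iodo-3-methyloctan-1-ol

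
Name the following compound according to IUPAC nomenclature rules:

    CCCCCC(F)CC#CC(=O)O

5-fluorodec-2-ynoic acid

The longest carbon chain that includes the –COOH group and the multiple bond has 10 carbons, so the parent hydride is decane.
The principal characteristic group is a carboxylic acid (terminal –COOH), named with the suffix -oic acid.
A C≡C triple bond in the chain gives the infix -yne-.
The numbering direction is chosen so that the carboxylic acid carbon is C-1 by definition.
With this numbering: the triple bond between C-2 and C-3; a fluoro group at C-5.
Assembling the pieces gives 5-fluorodec-2-ynoic acid.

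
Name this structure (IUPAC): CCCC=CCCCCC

Counting along the main chain through the multiple bond gives 10 carbons: the parent is decane.
The chain contains a C=C double bond, so the unsaturation ending is -ene.
Number the chain so that numbering from this end puts the double bond at C-4 rather than C-6.
That gives the double bond between C-4 and C-5.
Putting it together: dec-4-ene.

dec-4-ene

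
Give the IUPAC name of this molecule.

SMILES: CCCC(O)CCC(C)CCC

7-methyldecan-4-ol

Counting along the main chain through the –OH group gives 10 carbons: the parent is decane.
The principal characteristic group is an alcohol (–OH), named with the suffix -ol.
The numbering direction is chosen so that numbering from this end puts the hydroxyl group at C-4 rather than C-7.
That gives the hydroxyl at C-4; a methyl group at C-7.
Assembling the pieces gives 7-methyldecan-4-ol.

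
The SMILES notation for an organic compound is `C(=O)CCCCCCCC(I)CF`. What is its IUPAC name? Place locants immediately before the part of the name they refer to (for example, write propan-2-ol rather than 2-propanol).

10-fluoro-9-iododecanal

The longest chain bearing the –CHO group is 10 carbons long (decane).
The principal characteristic group is an aldehyde (terminal –CHO), named with the suffix -al.
The numbering direction is chosen so that the aldehyde carbon is C-1 by definition.
With this numbering: a fluoro group at C-10; an iodo group at C-9.
Prefixes are listed alphabetically: fluoro, iodo.
Assembling the pieces gives 10-fluoro-9-iododecanal.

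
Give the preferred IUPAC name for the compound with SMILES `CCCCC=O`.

The longest chain bearing the –CHO group is 5 carbons long (pentane).
An aldehyde (terminal –CHO) is the principal characteristic group, giving the suffix -al.
Number the chain so that the aldehyde carbon is C-1 by definition.
The name is pentanal.

pentanal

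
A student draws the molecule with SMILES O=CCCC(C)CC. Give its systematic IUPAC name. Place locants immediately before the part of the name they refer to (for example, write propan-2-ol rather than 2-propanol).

The longest carbon chain that includes the –CHO group has 6 carbons, so the parent hydride is hexane.
The highest-priority functional group is an aldehyde (terminal –CHO), so the name ends in -al.
Choose the numbering such that the aldehyde carbon is C-1 by definition.
That gives a methyl group at C-4.
Assembling the pieces gives 4-methylhexanal.

4-methylhexanal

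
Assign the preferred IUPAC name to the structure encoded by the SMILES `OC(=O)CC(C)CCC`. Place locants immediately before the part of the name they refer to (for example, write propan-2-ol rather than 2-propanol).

The longest carbon chain that includes the –COOH group has 6 carbons, so the parent hydride is hexane.
The principal characteristic group is a carboxylic acid (terminal –COOH), named with the suffix -oic acid.
The numbering direction is chosen so that the carboxylic acid carbon is C-1 by definition.
This places a methyl group at C-3.
Putting it together: 3-methylhexanoic acid.

3-methylhexanoic acid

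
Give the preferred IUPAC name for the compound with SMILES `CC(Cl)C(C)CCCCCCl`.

The parent chain contains 8 carbons (octane).
Choose the numbering such that the substituent locant set {1,6,7} is lower than {2,3,8} at the first point of difference.
This places chloro groups at C-1 and C-7; a methyl group at C-6.
Prefixes are listed alphabetically: chloro, methyl.
Putting it together: 1,7-dichloro-6-methyloctane.

1,7-dichloro-6-methyloctane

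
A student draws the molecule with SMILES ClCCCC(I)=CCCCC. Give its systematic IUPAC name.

1-chloro-4-iodonon-4-ene

The longest chain bearing the multiple bond is 9 carbons long (nonane).
There is one C=C double bond, indicated by the ending -ene.
Number the chain so that numbering from this end puts the double bond at C-4 rather than C-5.
This places the double bond between C-4 and C-5; a chloro group at C-1; an iodo group at C-4.
Prefixes are listed alphabetically: chloro, iodo.
Putting it together: 1-chloro-4-iodonon-4-ene.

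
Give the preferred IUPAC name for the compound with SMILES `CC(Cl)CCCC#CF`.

Counting along the main chain through the multiple bond gives 7 carbons: the parent is heptane.
The chain contains a C≡C triple bond, so the unsaturation ending is -yne.
Number the chain so that numbering from this end puts the triple bond at C-1 rather than C-6.
With this numbering: the triple bond between C-1 and C-2; a chloro group at C-6; a fluoro group at C-1.
Substituent prefixes are cited in alphabetical order (multiplying prefixes like di-/tri- are ignored for ordering).
Putting it together: 6-chloro-1-fluorohept-1-yne.

6-chloro-1-fluorohept-1-yne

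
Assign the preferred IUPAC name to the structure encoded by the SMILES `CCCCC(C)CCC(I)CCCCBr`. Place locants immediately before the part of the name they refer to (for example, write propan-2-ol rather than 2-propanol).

The parent chain contains 12 carbons (dodecane).
Choose the numbering such that the substituent locant set {1,5,8} is lower than {5,8,12} at the first point of difference.
This places a bromo group at C-1; an iodo group at C-5; a methyl group at C-8.
The substituents are ordered alphabetically, ignoring any di-/tri- multipliers.
Assembling the pieces gives 1-bromo-5-iodo-8-methyldodecane.

1-bromo-5-iodo-8-methyldodecane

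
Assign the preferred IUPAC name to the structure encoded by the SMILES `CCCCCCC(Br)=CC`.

The longest chain bearing the multiple bond is 9 carbons long (nonane).
The chain contains a C=C double bond, so the unsaturation ending is -ene.
The numbering direction is chosen so that numbering from this end puts the double bond at C-2 rather than C-7.
With this numbering: the double bond between C-2 and C-3; a bromo group at C-3.
Assembling the pieces gives 3-bromonon-2-ene.

3-bromonon-2-ene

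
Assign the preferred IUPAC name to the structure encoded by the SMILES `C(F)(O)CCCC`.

1-fluoropentan-1-ol

The longest chain bearing the –OH group is 5 carbons long (pentane).
The highest-priority functional group is an alcohol (–OH), so the name ends in -ol.
Choose the numbering such that numbering from this end puts the hydroxyl group at C-1 rather than C-5.
With this numbering: the hydroxyl at C-1; a fluoro group at C-1.
The name is 1-fluoropentan-1-ol.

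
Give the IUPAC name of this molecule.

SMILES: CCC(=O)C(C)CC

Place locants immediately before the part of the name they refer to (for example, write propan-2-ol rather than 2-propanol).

The longest chain bearing the carbonyl is 6 carbons long (hexane).
A ketone (C=O on an internal carbon) is the principal characteristic group, giving the suffix -one.
The numbering direction is chosen so that numbering from this end puts the carbonyl group at C-3 rather than C-4.
With this numbering: the carbonyl at C-3; a methyl group at C-4.
Putting it together: 4-methylhexan-3-one.

4-methylhexan-3-one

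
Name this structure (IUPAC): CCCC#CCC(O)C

The longest carbon chain that includes the –OH group and the multiple bond has 8 carbons, so the parent hydride is octane.
The principal characteristic group is an alcohol (–OH), named with the suffix -ol.
There is one C≡C triple bond, indicated by the ending -yne.
The numbering direction is chosen so that numbering from this end puts the hydroxyl group at C-2 rather than C-7.
With this numbering: the hydroxyl at C-2; the triple bond between C-4 and C-5.
Putting it together: oct-4-yn-2-ol.

oct-4-yn-2-ol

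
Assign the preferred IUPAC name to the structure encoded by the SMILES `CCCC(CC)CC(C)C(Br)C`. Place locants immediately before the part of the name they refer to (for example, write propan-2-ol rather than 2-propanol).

The longest continuous carbon chain has 8 atoms, so the parent hydride is octane.
Number the chain so that the substituent locant set {2,3,5} is lower than {4,6,7} at the first point of difference.
This places a bromo group at C-2; an ethyl group at C-5; a methyl group at C-3.
The substituents are ordered alphabetically, ignoring any di-/tri- multipliers.
Putting it together: 2-bromo-5-ethyl-3-methyloctane.

2-bromo-5-ethyl-3-methyloctane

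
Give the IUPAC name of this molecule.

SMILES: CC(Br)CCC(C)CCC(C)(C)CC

The parent chain contains 10 carbons (decane).
Number the chain so that the substituent locant set {2,5,8,8} is lower than {3,3,6,9} at the first point of difference.
With this numbering: a bromo group at C-2; methyl groups at C-5 and C-8 (×2).
The substituents are ordered alphabetically, ignoring any di-/tri- multipliers.
Assembling the pieces gives 2-bromo-5,8,8-trimethyldecane.

2-bromo-5,8,8-trimethyldecane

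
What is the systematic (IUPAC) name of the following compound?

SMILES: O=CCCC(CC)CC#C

Counting along the main chain through the –CHO group and the multiple bond gives 7 carbons: the parent is heptane.
An aldehyde (terminal –CHO) is the principal characteristic group, giving the suffix -al.
A C≡C triple bond in the chain gives the infix -yne-.
Choose the numbering such that the aldehyde carbon is C-1 by definition.
With this numbering: the triple bond between C-6 and C-7; an ethyl group at C-4.
Assembling the pieces gives 4-ethylhept-6-ynal.

4-ethylhept-6-ynal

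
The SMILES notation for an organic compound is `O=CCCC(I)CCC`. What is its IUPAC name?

Counting along the main chain through the –CHO group gives 7 carbons: the parent is heptane.
An aldehyde (terminal –CHO) is the principal characteristic group, giving the suffix -al.
Choose the numbering such that the aldehyde carbon is C-1 by definition.
With this numbering: an iodo group at C-4.
Putting it together: 4-iodoheptanal.

4-iodoheptanal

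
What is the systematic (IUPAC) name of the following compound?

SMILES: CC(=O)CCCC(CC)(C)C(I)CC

The longest chain bearing the carbonyl is 9 carbons long (nonane).
The principal characteristic group is a ketone (C=O on an internal carbon), named with the suffix -one.
Number the chain so that numbering from this end puts the carbonyl group at C-2 rather than C-8.
That gives the carbonyl at C-2; an ethyl group at C-6; an iodo group at C-7; a methyl group at C-6.
The substituents are ordered alphabetically, ignoring any di-/tri- multipliers.
The name is 6-ethyl-7-iodo-6-methylnonan-2-one.

6-ethyl-7-iodo-6-methylnonan-2-one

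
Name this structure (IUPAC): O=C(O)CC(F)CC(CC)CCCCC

The longest carbon chain that includes the –COOH group has 10 carbons, so the parent hydride is decane.
A carboxylic acid (terminal –COOH) is the principal characteristic group, giving the suffix -oic acid.
Number the chain so that the carboxylic acid carbon is C-1 by definition.
With this numbering: an ethyl group at C-5; a fluoro group at C-3.
Prefixes are listed alphabetically: ethyl, fluoro.
Assembling the pieces gives 5-ethyl-3-fluorodecanoic acid.

5-ethyl-3-fluorodecanoic acid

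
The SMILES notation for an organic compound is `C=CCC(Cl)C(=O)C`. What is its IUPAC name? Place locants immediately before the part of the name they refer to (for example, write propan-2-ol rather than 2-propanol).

The longest carbon chain that includes the carbonyl and the multiple bond has 6 carbons, so the parent hydride is hexane.
The highest-priority functional group is a ketone (C=O on an internal carbon), so the name ends in -one.
There is one C=C double bond, indicated by the ending -ene.
Number the chain so that numbering from this end puts the carbonyl group at C-2 rather than C-5.
This places the carbonyl at C-2; the double bond between C-5 and C-6; a chloro group at C-3.
Putting it together: 3-chlorohex-5-en-2-one.

3-chlorohex-5-en-2-one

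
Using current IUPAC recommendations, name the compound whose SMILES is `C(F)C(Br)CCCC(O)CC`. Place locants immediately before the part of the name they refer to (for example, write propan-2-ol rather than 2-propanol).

Counting along the main chain through the –OH group gives 8 carbons: the parent is octane.
The principal characteristic group is an alcohol (–OH), named with the suffix -ol.
The numbering direction is chosen so that numbering from this end puts the hydroxyl group at C-3 rather than C-6.
That gives the hydroxyl at C-3; a bromo group at C-7; a fluoro group at C-8.
Substituent prefixes are cited in alphabetical order (multiplying prefixes like di-/tri- are ignored for ordering).
Putting it together: 7-bromo-8-fluorooctan-3-ol.

7-bromo-8-fluorooctan-3-ol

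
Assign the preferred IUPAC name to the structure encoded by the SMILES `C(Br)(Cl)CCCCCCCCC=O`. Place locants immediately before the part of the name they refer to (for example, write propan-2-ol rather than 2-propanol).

The longest carbon chain that includes the –CHO group has 10 carbons, so the parent hydride is decane.
The principal characteristic group is an aldehyde (terminal –CHO), named with the suffix -al.
Choose the numbering such that the aldehyde carbon is C-1 by definition.
With this numbering: a bromo group at C-10; a chloro group at C-10.
Substituent prefixes are cited in alphabetical order (multiplying prefixes like di-/tri- are ignored for ordering).
The name is 10-bromo-10-chlorodecanal.

10-bromo-10-chlorodecanal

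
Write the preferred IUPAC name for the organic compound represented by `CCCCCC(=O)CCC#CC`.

Counting along the main chain through the carbonyl and the multiple bond gives 11 carbons: the parent is undecane.
The principal characteristic group is a ketone (C=O on an internal carbon), named with the suffix -one.
The chain contains a C≡C triple bond, so the unsaturation ending is -yne.
Choose the numbering such that numbering from this end puts the triple bond at C-2 rather than C-9.
This places the carbonyl at C-6; the triple bond between C-2 and C-3.
Assembling the pieces gives undec-2-yn-6-one.

undec-2-yn-6-one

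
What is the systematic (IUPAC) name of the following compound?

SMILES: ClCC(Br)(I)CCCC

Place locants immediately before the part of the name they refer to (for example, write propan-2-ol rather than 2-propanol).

2-bromo-1-chloro-2-iodohexane

The parent chain contains 6 carbons (hexane).
Number the chain so that the substituent locant set {1,2,2} is lower than {5,5,6} at the first point of difference.
That gives a bromo group at C-2; a chloro group at C-1; an iodo group at C-2.
The substituents are ordered alphabetically, ignoring any di-/tri- multipliers.
The name is 2-bromo-1-chloro-2-iodohexane.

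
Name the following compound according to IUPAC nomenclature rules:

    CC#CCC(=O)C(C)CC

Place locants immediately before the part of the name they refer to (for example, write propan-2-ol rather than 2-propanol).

3-methyloct-6-yn-4-one

The longest carbon chain that includes the carbonyl and the multiple bond has 8 carbons, so the parent hydride is octane.
The principal characteristic group is a ketone (C=O on an internal carbon), named with the suffix -one.
A C≡C triple bond in the chain gives the infix -yne-.
Number the chain so that numbering from this end puts the carbonyl group at C-4 rather than C-5.
That gives the carbonyl at C-4; the triple bond between C-6 and C-7; a methyl group at C-3.
Putting it together: 3-methyloct-6-yn-4-one.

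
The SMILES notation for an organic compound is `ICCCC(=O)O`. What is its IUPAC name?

4-iodobutanoic acid

Counting along the main chain through the –COOH group gives 4 carbons: the parent is butane.
A carboxylic acid (terminal –COOH) is the principal characteristic group, giving the suffix -oic acid.
Number the chain so that the carboxylic acid carbon is C-1 by definition.
This places an iodo group at C-4.
Putting it together: 4-iodobutanoic acid.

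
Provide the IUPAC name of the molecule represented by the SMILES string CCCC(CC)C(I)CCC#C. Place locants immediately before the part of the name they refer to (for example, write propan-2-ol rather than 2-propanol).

6-ethyl-5-iodonon-1-yne

The longest chain bearing the multiple bond is 9 carbons long (nonane).
There is one C≡C triple bond, indicated by the ending -yne.
Number the chain so that numbering from this end puts the triple bond at C-1 rather than C-8.
That gives the triple bond between C-1 and C-2; an ethyl group at C-6; an iodo group at C-5.
Substituent prefixes are cited in alphabetical order (multiplying prefixes like di-/tri- are ignored for ordering).
Putting it together: 6-ethyl-5-iodonon-1-yne.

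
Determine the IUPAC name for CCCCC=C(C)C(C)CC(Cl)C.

2-chloro-4,5-dimethyldec-5-ene

Counting along the main chain through the multiple bond gives 10 carbons: the parent is decane.
There is one C=C double bond, indicated by the ending -ene.
The numbering direction is chosen so that the substituent locant set {2,4,5} is lower than {6,7,9} at the first point of difference.
That gives the double bond between C-5 and C-6; a chloro group at C-2; methyl groups at C-4 and C-5.
The substituents are ordered alphabetically, ignoring any di-/tri- multipliers.
Assembling the pieces gives 2-chloro-4,5-dimethyldec-5-ene.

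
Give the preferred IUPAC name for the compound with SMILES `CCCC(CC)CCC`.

The longest carbon chain is 7 atoms: the parent is heptane.
The molecule is symmetric, so either numbering direction gives the same locants.
With this numbering: an ethyl group at C-4.
Putting it together: 4-ethylheptane.

4-ethylheptane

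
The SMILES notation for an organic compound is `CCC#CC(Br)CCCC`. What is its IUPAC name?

5-bromonon-3-yne

The longest chain bearing the multiple bond is 9 carbons long (nonane).
There is one C≡C triple bond, indicated by the ending -yne.
Number the chain so that numbering from this end puts the triple bond at C-3 rather than C-6.
With this numbering: the triple bond between C-3 and C-4; a bromo group at C-5.
The name is 5-bromonon-3-yne.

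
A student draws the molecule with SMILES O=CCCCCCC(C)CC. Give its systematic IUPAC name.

The longest chain bearing the –CHO group is 9 carbons long (nonane).
The highest-priority functional group is an aldehyde (terminal –CHO), so the name ends in -al.
Choose the numbering such that the aldehyde carbon is C-1 by definition.
That gives a methyl group at C-7.
The name is 7-methylnonanal.

7-methylnonanal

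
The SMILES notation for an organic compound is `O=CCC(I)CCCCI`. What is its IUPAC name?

The longest carbon chain that includes the –CHO group has 7 carbons, so the parent hydride is heptane.
The highest-priority functional group is an aldehyde (terminal –CHO), so the name ends in -al.
Number the chain so that the aldehyde carbon is C-1 by definition.
That gives iodo groups at C-3 and C-7.
Putting it together: 3,7-diiodoheptanal.

3,7-diiodoheptanal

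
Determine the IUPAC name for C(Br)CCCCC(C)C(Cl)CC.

The parent chain contains 9 carbons (nonane).
Number the chain so that the substituent locant set {1,6,7} is lower than {3,4,9} at the first point of difference.
This places a bromo group at C-1; a chloro group at C-7; a methyl group at C-6.
The substituents are ordered alphabetically, ignoring any di-/tri- multipliers.
Assembling the pieces gives 1-bromo-7-chloro-6-methylnonane.

1-bromo-7-chloro-6-methylnonane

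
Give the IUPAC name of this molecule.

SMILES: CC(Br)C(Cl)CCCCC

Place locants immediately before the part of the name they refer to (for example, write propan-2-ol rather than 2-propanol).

2-bromo-3-chlorooctane

The longest continuous carbon chain has 8 atoms, so the parent hydride is octane.
Number the chain so that the substituent locant set {2,3} is lower than {6,7} at the first point of difference.
With this numbering: a bromo group at C-2; a chloro group at C-3.
The substituents are ordered alphabetically, ignoring any di-/tri- multipliers.
Assembling the pieces gives 2-bromo-3-chlorooctane.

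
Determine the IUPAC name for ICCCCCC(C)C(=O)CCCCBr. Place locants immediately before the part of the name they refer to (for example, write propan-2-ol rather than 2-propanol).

1-bromo-11-iodo-6-methylundecan-5-one

Counting along the main chain through the carbonyl gives 11 carbons: the parent is undecane.
The principal characteristic group is a ketone (C=O on an internal carbon), named with the suffix -one.
The numbering direction is chosen so that numbering from this end puts the carbonyl group at C-5 rather than C-7.
That gives the carbonyl at C-5; a bromo group at C-1; an iodo group at C-11; a methyl group at C-6.
Prefixes are listed alphabetically: bromo, iodo, methyl.
Putting it together: 1-bromo-11-iodo-6-methylundecan-5-one.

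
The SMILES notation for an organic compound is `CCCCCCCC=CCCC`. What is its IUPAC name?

The longest carbon chain that includes the multiple bond has 12 carbons, so the parent hydride is dodecane.
A C=C double bond in the chain gives the infix -ene-.
The numbering direction is chosen so that numbering from this end puts the double bond at C-4 rather than C-8.
This places the double bond between C-4 and C-5.
The name is dodec-4-ene.

dodec-4-ene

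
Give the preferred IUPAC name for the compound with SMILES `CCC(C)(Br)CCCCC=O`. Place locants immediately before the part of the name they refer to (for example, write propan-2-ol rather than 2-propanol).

6-bromo-6-methyloctanal

The longest carbon chain that includes the –CHO group has 8 carbons, so the parent hydride is octane.
An aldehyde (terminal –CHO) is the principal characteristic group, giving the suffix -al.
Choose the numbering such that the aldehyde carbon is C-1 by definition.
That gives a bromo group at C-6; a methyl group at C-6.
The substituents are ordered alphabetically, ignoring any di-/tri- multipliers.
Assembling the pieces gives 6-bromo-6-methyloctanal.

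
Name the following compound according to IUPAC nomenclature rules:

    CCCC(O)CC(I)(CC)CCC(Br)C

9-bromo-6-ethyl-6-iododecan-4-ol

The longest chain bearing the –OH group is 10 carbons long (decane).
The highest-priority functional group is an alcohol (–OH), so the name ends in -ol.
Number the chain so that numbering from this end puts the hydroxyl group at C-4 rather than C-7.
This places the hydroxyl at C-4; a bromo group at C-9; an ethyl group at C-6; an iodo group at C-6.
Substituent prefixes are cited in alphabetical order (multiplying prefixes like di-/tri- are ignored for ordering).
Assembling the pieces gives 9-bromo-6-ethyl-6-iododecan-4-ol.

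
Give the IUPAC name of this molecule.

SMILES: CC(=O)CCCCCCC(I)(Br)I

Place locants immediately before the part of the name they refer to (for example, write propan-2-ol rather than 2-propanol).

9-bromo-9,9-diiodononan-2-one

Counting along the main chain through the carbonyl gives 9 carbons: the parent is nonane.
The highest-priority functional group is a ketone (C=O on an internal carbon), so the name ends in -one.
Choose the numbering such that numbering from this end puts the carbonyl group at C-2 rather than C-8.
That gives the carbonyl at C-2; a bromo group at C-9; two iodo groups at C-9.
Substituent prefixes are cited in alphabetical order (multiplying prefixes like di-/tri- are ignored for ordering).
Putting it together: 9-bromo-9,9-diiodononan-2-one.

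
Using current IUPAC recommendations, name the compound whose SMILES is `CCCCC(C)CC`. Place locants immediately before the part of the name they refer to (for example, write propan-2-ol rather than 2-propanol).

The longest carbon chain is 7 atoms: the parent is heptane.
The numbering direction is chosen so that the substituent locant set {3} is lower than {5} at the first point of difference.
With this numbering: a methyl group at C-3.
The name is 3-methylheptane.

3-methylheptane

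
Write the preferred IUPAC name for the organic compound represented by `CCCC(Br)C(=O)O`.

The longest carbon chain that includes the –COOH group has 5 carbons, so the parent hydride is pentane.
A carboxylic acid (terminal –COOH) is the principal characteristic group, giving the suffix -oic acid.
The numbering direction is chosen so that the carboxylic acid carbon is C-1 by definition.
That gives a bromo group at C-2.
Putting it together: 2-bromopentanoic acid.

2-bromopentanoic acid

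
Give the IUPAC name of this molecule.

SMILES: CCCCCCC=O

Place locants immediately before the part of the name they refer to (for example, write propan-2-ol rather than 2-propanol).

The longest carbon chain that includes the –CHO group has 7 carbons, so the parent hydride is heptane.
The highest-priority functional group is an aldehyde (terminal –CHO), so the name ends in -al.
Number the chain so that the aldehyde carbon is C-1 by definition.
Assembling the pieces gives heptanal.

heptanal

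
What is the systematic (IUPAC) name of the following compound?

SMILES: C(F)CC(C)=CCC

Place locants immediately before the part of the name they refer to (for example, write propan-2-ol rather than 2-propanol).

1-fluoro-3-methylhex-3-ene

The longest chain bearing the multiple bond is 6 carbons long (hexane).
The chain contains a C=C double bond, so the unsaturation ending is -ene.
Choose the numbering such that the substituent locant set {1,3} is lower than {4,6} at the first point of difference.
With this numbering: the double bond between C-3 and C-4; a fluoro group at C-1; a methyl group at C-3.
Substituent prefixes are cited in alphabetical order (multiplying prefixes like di-/tri- are ignored for ordering).
Assembling the pieces gives 1-fluoro-3-methylhex-3-ene.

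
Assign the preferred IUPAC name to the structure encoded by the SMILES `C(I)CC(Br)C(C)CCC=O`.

5-bromo-7-iodo-4-methylheptanal

The longest carbon chain that includes the –CHO group has 7 carbons, so the parent hydride is heptane.
An aldehyde (terminal –CHO) is the principal characteristic group, giving the suffix -al.
The numbering direction is chosen so that the aldehyde carbon is C-1 by definition.
That gives a bromo group at C-5; an iodo group at C-7; a methyl group at C-4.
Prefixes are listed alphabetically: bromo, iodo, methyl.
The name is 5-bromo-7-iodo-4-methylheptanal.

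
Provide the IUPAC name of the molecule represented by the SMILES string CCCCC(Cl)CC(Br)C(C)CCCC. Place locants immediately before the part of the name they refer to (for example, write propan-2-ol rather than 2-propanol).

The longest continuous carbon chain has 12 atoms, so the parent hydride is dodecane.
Choose the numbering such that the substituent locant set {5,6,8} is lower than {5,7,8} at the first point of difference.
That gives a bromo group at C-6; a chloro group at C-8; a methyl group at C-5.
The substituents are ordered alphabetically, ignoring any di-/tri- multipliers.
The name is 6-bromo-8-chloro-5-methyldodecane.

6-bromo-8-chloro-5-methyldodecane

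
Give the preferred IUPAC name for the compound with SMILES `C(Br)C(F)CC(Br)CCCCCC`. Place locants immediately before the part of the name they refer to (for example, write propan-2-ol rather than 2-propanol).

The longest carbon chain is 10 atoms: the parent is decane.
Number the chain so that the substituent locant set {1,2,4} is lower than {7,9,10} at the first point of difference.
This places bromo groups at C-1 and C-4; a fluoro group at C-2.
Prefixes are listed alphabetically: bromo, fluoro.
The name is 1,4-dibromo-2-fluorodecane.

1,4-dibromo-2-fluorodecane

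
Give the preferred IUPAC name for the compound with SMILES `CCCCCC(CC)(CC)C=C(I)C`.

4,4-diethyl-2-iodonon-2-ene

The longest carbon chain that includes the multiple bond has 9 carbons, so the parent hydride is nonane.
A C=C double bond in the chain gives the infix -ene-.
Number the chain so that numbering from this end puts the double bond at C-2 rather than C-7.
This places the double bond between C-2 and C-3; two ethyl groups at C-4; an iodo group at C-2.
Prefixes are listed alphabetically: ethyl, iodo.
The name is 4,4-diethyl-2-iodonon-2-ene.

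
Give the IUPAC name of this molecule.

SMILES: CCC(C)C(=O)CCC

3-methylheptan-4-one

The longest carbon chain that includes the carbonyl has 7 carbons, so the parent hydride is heptane.
A ketone (C=O on an internal carbon) is the principal characteristic group, giving the suffix -one.
Number the chain so that the substituent locant set {3} is lower than {5} at the first point of difference.
This places the carbonyl at C-4; a methyl group at C-3.
Assembling the pieces gives 3-methylheptan-4-one.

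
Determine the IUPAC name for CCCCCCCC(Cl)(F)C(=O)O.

The longest chain bearing the –COOH group is 9 carbons long (nonane).
A carboxylic acid (terminal –COOH) is the principal characteristic group, giving the suffix -oic acid.
The numbering direction is chosen so that the carboxylic acid carbon is C-1 by definition.
That gives a chloro group at C-2; a fluoro group at C-2.
Prefixes are listed alphabetically: chloro, fluoro.
Assembling the pieces gives 2-chloro-2-fluorononanoic acid.

2-chloro-2-fluorononanoic acid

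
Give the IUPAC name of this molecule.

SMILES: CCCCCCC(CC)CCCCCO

6-ethyldodecan-1-ol

The longest chain bearing the –OH group is 12 carbons long (dodecane).
An alcohol (–OH) is the principal characteristic group, giving the suffix -ol.
The numbering direction is chosen so that numbering from this end puts the hydroxyl group at C-1 rather than C-12.
With this numbering: the hydroxyl at C-1; an ethyl group at C-6.
The name is 6-ethyldodecan-1-ol.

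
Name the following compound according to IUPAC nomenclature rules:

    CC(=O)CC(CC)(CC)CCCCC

4,4-diethylnonan-2-one

The longest carbon chain that includes the carbonyl has 9 carbons, so the parent hydride is nonane.
The principal characteristic group is a ketone (C=O on an internal carbon), named with the suffix -one.
The numbering direction is chosen so that numbering from this end puts the carbonyl group at C-2 rather than C-8.
This places the carbonyl at C-2; two ethyl groups at C-4.
Assembling the pieces gives 4,4-diethylnonan-2-one.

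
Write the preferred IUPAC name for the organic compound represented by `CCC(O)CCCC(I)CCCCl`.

10-chloro-7-iododecan-3-ol

The longest carbon chain that includes the –OH group has 10 carbons, so the parent hydride is decane.
The highest-priority functional group is an alcohol (–OH), so the name ends in -ol.
The numbering direction is chosen so that numbering from this end puts the hydroxyl group at C-3 rather than C-8.
That gives the hydroxyl at C-3; a chloro group at C-10; an iodo group at C-7.
The substituents are ordered alphabetically, ignoring any di-/tri- multipliers.
Assembling the pieces gives 10-chloro-7-iododecan-3-ol.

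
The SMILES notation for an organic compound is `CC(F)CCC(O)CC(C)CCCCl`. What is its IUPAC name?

The longest chain bearing the –OH group is 10 carbons long (decane).
An alcohol (–OH) is the principal characteristic group, giving the suffix -ol.
The numbering direction is chosen so that numbering from this end puts the hydroxyl group at C-5 rather than C-6.
That gives the hydroxyl at C-5; a chloro group at C-10; a fluoro group at C-2; a methyl group at C-7.
Substituent prefixes are cited in alphabetical order (multiplying prefixes like di-/tri- are ignored for ordering).
Assembling the pieces gives 10-chloro-2-fluoro-7-methyldecan-5-ol.

10-chloro-2-fluoro-7-methyldecan-5-ol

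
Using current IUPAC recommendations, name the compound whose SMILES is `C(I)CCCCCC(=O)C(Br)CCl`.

2-bromo-1-chloro-9-iodononan-3-one

Counting along the main chain through the carbonyl gives 9 carbons: the parent is nonane.
A ketone (C=O on an internal carbon) is the principal characteristic group, giving the suffix -one.
Choose the numbering such that numbering from this end puts the carbonyl group at C-3 rather than C-7.
That gives the carbonyl at C-3; a bromo group at C-2; a chloro group at C-1; an iodo group at C-9.
Substituent prefixes are cited in alphabetical order (multiplying prefixes like di-/tri- are ignored for ordering).
The name is 2-bromo-1-chloro-9-iodononan-3-one.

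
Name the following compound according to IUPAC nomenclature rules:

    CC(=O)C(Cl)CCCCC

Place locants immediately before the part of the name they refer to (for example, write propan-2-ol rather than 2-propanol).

The longest carbon chain that includes the carbonyl has 8 carbons, so the parent hydride is octane.
The highest-priority functional group is a ketone (C=O on an internal carbon), so the name ends in -one.
The numbering direction is chosen so that numbering from this end puts the carbonyl group at C-2 rather than C-7.
That gives the carbonyl at C-2; a chloro group at C-3.
Assembling the pieces gives 3-chlorooctan-2-one.

3-chlorooctan-2-one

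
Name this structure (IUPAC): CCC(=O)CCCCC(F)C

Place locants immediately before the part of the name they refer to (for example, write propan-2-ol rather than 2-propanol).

The longest chain bearing the carbonyl is 9 carbons long (nonane).
A ketone (C=O on an internal carbon) is the principal characteristic group, giving the suffix -one.
Number the chain so that numbering from this end puts the carbonyl group at C-3 rather than C-7.
With this numbering: the carbonyl at C-3; a fluoro group at C-8.
Putting it together: 8-fluorononan-3-one.

8-fluorononan-3-one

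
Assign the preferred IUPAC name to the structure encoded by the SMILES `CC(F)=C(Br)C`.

Counting along the main chain through the multiple bond gives 4 carbons: the parent is butane.
There is one C=C double bond, indicated by the ending -ene.
Choose the numbering such that the locant sets are identical either way, so the alphabetically earlier bromo substituent takes the lower locant (2 rather than 3).
That gives the double bond between C-2 and C-3; a bromo group at C-2; a fluoro group at C-3.
Substituent prefixes are cited in alphabetical order (multiplying prefixes like di-/tri- are ignored for ordering).
The name is 2-bromo-3-fluorobut-2-ene.

2-bromo-3-fluorobut-2-ene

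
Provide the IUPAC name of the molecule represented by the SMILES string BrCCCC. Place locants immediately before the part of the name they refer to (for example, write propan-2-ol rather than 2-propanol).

1-bromobutane

The longest carbon chain is 4 atoms: the parent is butane.
The numbering direction is chosen so that the substituent locant set {1} is lower than {4} at the first point of difference.
This places a bromo group at C-1.
Assembling the pieces gives 1-bromobutane.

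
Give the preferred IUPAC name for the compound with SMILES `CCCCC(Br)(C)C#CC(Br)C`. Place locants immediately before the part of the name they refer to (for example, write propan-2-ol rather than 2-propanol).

2,5-dibromo-5-methylnon-3-yne

Counting along the main chain through the multiple bond gives 9 carbons: the parent is nonane.
A C≡C triple bond in the chain gives the infix -yne-.
The numbering direction is chosen so that numbering from this end puts the triple bond at C-3 rather than C-6.
That gives the triple bond between C-3 and C-4; bromo groups at C-2 and C-5; a methyl group at C-5.
Substituent prefixes are cited in alphabetical order (multiplying prefixes like di-/tri- are ignored for ordering).
The name is 2,5-dibromo-5-methylnon-3-yne.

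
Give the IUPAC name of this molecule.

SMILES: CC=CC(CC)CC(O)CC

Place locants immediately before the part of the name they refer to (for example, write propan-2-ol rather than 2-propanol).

The longest carbon chain that includes the –OH group and the multiple bond has 8 carbons, so the parent hydride is octane.
The principal characteristic group is an alcohol (–OH), named with the suffix -ol.
The chain contains a C=C double bond, so the unsaturation ending is -ene.
Choose the numbering such that numbering from this end puts the hydroxyl group at C-3 rather than C-6.
That gives the hydroxyl at C-3; the double bond between C-6 and C-7; an ethyl group at C-5.
The name is 5-ethyloct-6-en-3-ol.

5-ethyloct-6-en-3-ol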